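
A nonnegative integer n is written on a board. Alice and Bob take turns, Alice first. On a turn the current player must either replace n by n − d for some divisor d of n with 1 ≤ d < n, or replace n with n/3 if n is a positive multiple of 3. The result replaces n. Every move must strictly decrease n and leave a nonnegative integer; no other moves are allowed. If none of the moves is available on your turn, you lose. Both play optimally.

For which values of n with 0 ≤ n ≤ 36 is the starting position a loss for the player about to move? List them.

Compute win/loss labels from the base case upward. A position with no move is L. Any other position is W if it can reach an L in one move, else L.
n=0: no move → L
n=1: no move → L
n=2: can move to 1, which is L ⇒ W
n=3: can move to 1, which is L ⇒ W
n=4: moves to 2(W), 3(W); every one is W ⇒ L
n=5: can move to 4, which is L ⇒ W
n=6: can move to 4, which is L ⇒ W
n=7: the only move is to 6(W), a W ⇒ L
n=8: can move to 4, which is L ⇒ W
n=9: moves to 3(W), 6(W), 8(W); every one is W ⇒ L
n=10: can move to 9, which is L ⇒ W
n=11: the only move is to 10(W), a W ⇒ L
n=12: can move to 4, which is L ⇒ W
n=13: the only move is to 12(W), a W ⇒ L
n=14: can move to 7, which is L ⇒ W
n=15: moves to 5(W), 10(W), 12(W), 14(W); every one is W ⇒ L
n=16: can move to 15, which is L ⇒ W
n=17: the only move is to 16(W), a W ⇒ L
n=18: can move to 9, which is L ⇒ W
n=19: the only move is to 18(W), a W ⇒ L
n=20: can move to 15, which is L ⇒ W
n=21: can move to 7, which is L ⇒ W
n=22: can move to 11, which is L ⇒ W
n=23: the only move is to 22(W), a W ⇒ L
n=24: can move to 23, which is L ⇒ W
n=25: moves to 20(W), 24(W); every one is W ⇒ L
n=26: can move to 13, which is L ⇒ W
n=27: can move to 9, which is L ⇒ W
n=28: moves to 14(W), 21(W), 24(W), 26(W), 27(W); every one is W ⇒ L
n=29: can move to 28, which is L ⇒ W
n=30: can move to 15, which is L ⇒ W
n=31: the only move is to 30(W), a W ⇒ L
n=32: can move to 28, which is L ⇒ W
n=33: can move to 11, which is L ⇒ W
n=34: can move to 17, which is L ⇒ W
n=35: can move to 28, which is L ⇒ W
n=36: moves to 12(W), 18(W), 24(W), 27(W), 30(W), 32(W), 33(W), 34(W), 35(W); every one is W ⇒ L
The losing starting values of n are exactly the entries labelled L in this table (15 of them).

0, 1, 4, 7, 9, 11, 13, 15, 17, 19, 23, 25, 28, 31, 36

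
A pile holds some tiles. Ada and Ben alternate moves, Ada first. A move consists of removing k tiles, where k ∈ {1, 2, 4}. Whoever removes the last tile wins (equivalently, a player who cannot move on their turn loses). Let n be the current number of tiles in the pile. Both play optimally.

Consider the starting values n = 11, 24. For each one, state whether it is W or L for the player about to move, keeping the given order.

Classify positions by backward induction: terminal positions (no move available) are L. From any other position, the mover wins iff some move reaches an L.
n=0: no move → L
n=1: reaches L-position 0 → W
n=2: reaches L-position 0 → W
n=3: only reaches 2(W), 1(W), all W → L
n=4: reaches L-position 3 → W
n=5: reaches L-position 3 → W
n=6: only reaches 5(W), 4(W), 2(W), all W → L
n=7: reaches L-position 6 → W
n=8: reaches L-position 6 → W
n=9: only reaches 8(W), 7(W), 5(W), all W → L
n=10: reaches L-position 9 → W
n=11: reaches L-position 9 → W
n=12: only reaches 11(W), 10(W), 8(W), all W → L
n=13: reaches L-position 12 → W
n=14: reaches L-position 12 → W
n=15: only reaches 14(W), 13(W), 11(W), all W → L
n=16: reaches L-position 15 → W
n=17: reaches L-position 15 → W
n=18: only reaches 17(W), 16(W), 14(W), all W → L
n=19: reaches L-position 18 → W
n=20: reaches L-position 18 → W
n=21: only reaches 20(W), 19(W), 17(W), all W → L
n=22: reaches L-position 21 → W
n=23: reaches L-position 21 → W
n=24: only reaches 23(W), 22(W), 20(W), all W → L

11: W, 24: L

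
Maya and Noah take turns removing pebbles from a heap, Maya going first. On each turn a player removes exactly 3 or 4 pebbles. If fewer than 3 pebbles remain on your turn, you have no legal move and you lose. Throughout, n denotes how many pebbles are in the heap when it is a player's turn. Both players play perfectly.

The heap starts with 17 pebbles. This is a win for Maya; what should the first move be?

Work bottom-up. With no move the player to move loses. Otherwise the position is W if at least one move leads to an L position for the opponent, and L if every move leads to a W.
n=0: no move → L
n=1: no move → L
n=2: no move → L
n=3: W (go to 0, an L position)
n=4: W (go to 1, an L position)
n=5: W (go to 2, an L position)
n=6: W (go to 2, an L position)
n=7: L (options 4(W), 3(W) are all W)
n=8: L (options 5(W), 4(W) are all W)
n=9: L (options 6(W), 5(W) are all W)
n=10: W (go to 7, an L position)
n=11: W (go to 8, an L position)
n=12: W (go to 9, an L position)
n=13: W (go to 9, an L position)
n=14: L (options 11(W), 10(W) are all W)
n=15: L (options 12(W), 11(W) are all W)
n=16: L (options 13(W), 12(W) are all W)
n=17: W (go to 14, an L position)
From 17, the L positions reachable in one move are: 14.

Remove 3, leaving 14.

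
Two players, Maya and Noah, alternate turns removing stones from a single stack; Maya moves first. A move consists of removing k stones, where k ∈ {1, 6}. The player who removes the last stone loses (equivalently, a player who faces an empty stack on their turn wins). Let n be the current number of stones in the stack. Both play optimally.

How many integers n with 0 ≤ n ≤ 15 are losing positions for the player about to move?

Label each position W (a win for the player to move) or L (a loss). A position with no legal move is W; any other position is W exactly when some move reaches an L, and L when every move reaches a W.
n=0: no move; the opponent has just taken the last stone and therefore loses → W
n=1: the only move is to 0(W), a W ⇒ L
n=2: can move to 1, which is L ⇒ W
n=3: the only move is to 2(W), a W ⇒ L
n=4: can move to 3, which is L ⇒ W
n=5: the only move is to 4(W), a W ⇒ L
n=6: can move to 5, which is L ⇒ W
n=7: can move to 1, which is L ⇒ W
n=8: moves to 7(W), 2(W); every one is W ⇒ L
n=9: can move to 8, which is L ⇒ W
n=10: moves to 9(W), 4(W); every one is W ⇒ L
n=11: can move to 10, which is L ⇒ W
n=12: moves to 11(W), 6(W); every one is W ⇒ L
n=13: can move to 12, which is L ⇒ W
n=14: can move to 8, which is L ⇒ W
n=15: moves to 14(W), 9(W); every one is W ⇒ L
L entries with 0 ≤ n ≤ 15: n = 1, 3, 5, 8, 10, 12, 15; that makes 7.

7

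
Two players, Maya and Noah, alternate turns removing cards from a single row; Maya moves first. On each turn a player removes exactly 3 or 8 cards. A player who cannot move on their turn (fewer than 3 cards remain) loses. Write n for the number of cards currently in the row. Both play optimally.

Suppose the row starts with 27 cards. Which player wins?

Build the W/L table. Terminal = L. A non-terminal position is W if it has a move to some L; otherwise it is L.
n=0: no move → L
n=1: no move → L
n=2: no move → L
n=3: reaches L-position 0 → W
n=4: reaches L-position 1 → W
n=5: reaches L-position 2 → W
n=6: only reaches 3(W), which is W → L
n=7: only reaches 4(W), which is W → L
n=8: reaches L-position 0 → W
n=9: reaches L-position 6 → W
n=10: reaches L-position 7 → W
n=11: only reaches 8(W), 3(W), all W → L
n=12: only reaches 9(W), 4(W), all W → L
n=13: only reaches 10(W), 5(W), all W → L
n=14: reaches L-position 11 → W
n=15: reaches L-position 12 → W
n=16: reaches L-position 13 → W
n=17: only reaches 14(W), 9(W), all W → L
n=18: only reaches 15(W), 10(W), all W → L
n=19: reaches L-position 11 → W
n=20: reaches L-position 17 → W
n=21: reaches L-position 18 → W
n=22: only reaches 19(W), 14(W), all W → L
n=23: only reaches 20(W), 15(W), all W → L
n=24: only reaches 21(W), 16(W), all W → L
n=25: reaches L-position 22 → W
n=26: reaches L-position 23 → W
n=27: reaches L-position 24 → W
From 27 Maya can remove 3, leaving 24, reaching an L position.

Maya wins.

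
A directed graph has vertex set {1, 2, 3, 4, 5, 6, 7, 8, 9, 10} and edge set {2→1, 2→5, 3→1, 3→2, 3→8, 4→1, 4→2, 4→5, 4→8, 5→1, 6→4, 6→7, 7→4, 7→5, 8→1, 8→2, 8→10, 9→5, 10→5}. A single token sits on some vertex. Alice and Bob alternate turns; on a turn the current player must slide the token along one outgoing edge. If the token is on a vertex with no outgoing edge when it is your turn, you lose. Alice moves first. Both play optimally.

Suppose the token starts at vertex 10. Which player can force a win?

Work bottom-up. With no move the player to move loses. Otherwise the position is W if at least one move leads to an L position for the opponent, and L if every move leads to a W.
Every edge goes from a vertex to one that appears earlier in the order 1, 5, 10, 9, 2, 8, 4, 7, 6, 3, so processing vertices in that order labels each vertex after all of its successors.
1: no outgoing edge → L
5: →1(L), so W
10: →5(W) only, which is W, so L
9: →5(W) only, which is W, so L
2: →1(L), so W
8: →10(L), so W
4: →1(L), so W
7: →4(W), 5(W) — all W, so L
6: →7(L), so W
3: →1(L), so W
The starting position 10 is L: whatever Alice does, the opponent receives a W position.

Bob wins.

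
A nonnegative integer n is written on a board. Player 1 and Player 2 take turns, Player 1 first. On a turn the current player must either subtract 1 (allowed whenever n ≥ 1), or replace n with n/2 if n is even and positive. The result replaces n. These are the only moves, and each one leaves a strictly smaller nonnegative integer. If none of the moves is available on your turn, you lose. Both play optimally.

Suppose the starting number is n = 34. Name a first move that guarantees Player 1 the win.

Move to 17.

Compute win/loss labels from the base case upward. A position with no move is L. Any other position is W if it can reach an L in one move, else L.
n=0: no move → L
n=1: reaches L-position 0 → W
n=2: only reaches 1(W), which is W → L
n=3: reaches L-position 2 → W
n=4: reaches L-position 2 → W
n=5: only reaches 4(W), which is W → L
n=6: reaches L-position 5 → W
n=7: only reaches 6(W), which is W → L
n=8: reaches L-position 7 → W
n=9: only reaches 8(W), which is W → L
n=10: reaches L-position 5 → W
n=11: only reaches 10(W), which is W → L
n=12: reaches L-position 11 → W
n=13: only reaches 12(W), which is W → L
n=14: reaches L-position 7 → W
n=15: only reaches 14(W), which is W → L
n=16: reaches L-position 15 → W
n=17: only reaches 16(W), which is W → L
n=18: reaches L-position 9 → W
n=19: only reaches 18(W), which is W → L
n=20: reaches L-position 19 → W
n=21: only reaches 20(W), which is W → L
n=22: reaches L-position 11 → W
n=23: only reaches 22(W), which is W → L
n=24: reaches L-position 23 → W
n=25: only reaches 24(W), which is W → L
n=26: reaches L-position 13 → W
n=27: only reaches 26(W), which is W → L
n=28: reaches L-position 27 → W
n=29: only reaches 28(W), which is W → L
n=30: reaches L-position 15 → W
n=31: only reaches 30(W), which is W → L
n=32: reaches L-position 31 → W
n=33: only reaches 32(W), which is W → L
n=34: reaches L-position 17 → W
From 34, the L positions reachable in one move are: 17, 33. Any move reaching one of these is winning.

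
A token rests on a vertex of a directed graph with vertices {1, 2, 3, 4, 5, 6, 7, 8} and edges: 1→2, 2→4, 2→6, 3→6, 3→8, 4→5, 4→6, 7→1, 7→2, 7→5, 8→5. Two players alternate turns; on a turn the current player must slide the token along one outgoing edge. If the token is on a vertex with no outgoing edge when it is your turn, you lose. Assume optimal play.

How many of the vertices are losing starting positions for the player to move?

3

Positions with no move are L. A position that does have a move is losing for the player to move precisely when every available move leads to a winning position for the opponent. Fill in the labels:
Every edge goes from a vertex to one that appears earlier in the order 5, 6, 4, 2, 8, 3, 1, 7, so processing vertices in that order labels each vertex after all of its successors.
5: no outgoing edge → L
6: no outgoing edge → L
4: →6(L), so W
2: →6(L), so W
8: →5(L), so W
3: →6(L), so W
1: →2(W) only, which is W, so L
7: →1(L), so W
The L vertices are 1, 5, 6; that is 3 in all.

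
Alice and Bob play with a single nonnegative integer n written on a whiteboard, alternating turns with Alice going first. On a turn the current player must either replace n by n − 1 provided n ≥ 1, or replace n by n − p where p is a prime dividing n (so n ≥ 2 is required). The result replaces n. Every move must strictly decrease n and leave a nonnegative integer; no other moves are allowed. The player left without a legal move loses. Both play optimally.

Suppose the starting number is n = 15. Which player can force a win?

Alice wins.

Work bottom-up. With no move the player to move loses. Otherwise the position is W if at least one move leads to an L position for the opponent, and L if every move leads to a W.
n=0: no move → L
n=1: →0(L), so W
n=2: →0(L), so W
n=3: →0(L), so W
n=4: →2(W), 3(W) — all W, so L
n=5: →0(L), so W
n=6: →4(L), so W
n=7: →0(L), so W
n=8: →6(W), 7(W) — all W, so L
n=9: →8(L), so W
n=10: →8(L), so W
n=11: →0(L), so W
n=12: →9(W), 10(W), 11(W) — all W, so L
n=13: →0(L), so W
n=14: →12(L), so W
n=15: →12(L), so W
From 15 Alice can move to 12, reaching an L position.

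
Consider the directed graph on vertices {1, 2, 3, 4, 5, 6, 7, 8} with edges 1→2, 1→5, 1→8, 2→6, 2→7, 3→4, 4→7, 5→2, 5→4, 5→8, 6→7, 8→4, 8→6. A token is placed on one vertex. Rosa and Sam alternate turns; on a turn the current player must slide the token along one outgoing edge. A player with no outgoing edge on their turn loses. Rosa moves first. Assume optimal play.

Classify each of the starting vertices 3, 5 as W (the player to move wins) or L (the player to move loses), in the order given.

Label each position W (a win for the player to move) or L (a loss). A position with no legal move is L; any other position is W exactly when some move reaches an L, and L when every move reaches a W.
Every edge goes from a vertex to one that appears earlier in the order 7, 6, 4, 8, 2, 3, 5, 1, so processing vertices in that order labels each vertex after all of its successors.
7: no outgoing edge → L
6: can move to 7, which is L ⇒ W
4: can move to 7, which is L ⇒ W
8: moves to 4(W), 6(W); every one is W ⇒ L
2: can move to 7, which is L ⇒ W
3: the only move is to 4(W), a W ⇒ L
5: can move to 8, which is L ⇒ W
1: can move to 8, which is L ⇒ W

3: L, 5: W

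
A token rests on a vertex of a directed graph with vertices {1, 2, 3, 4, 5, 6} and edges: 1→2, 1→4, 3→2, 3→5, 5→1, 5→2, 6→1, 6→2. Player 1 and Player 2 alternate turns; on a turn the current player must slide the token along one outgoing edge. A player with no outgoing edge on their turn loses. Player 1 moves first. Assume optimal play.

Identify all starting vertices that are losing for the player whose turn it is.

2, 4

Compute win/loss labels from the base case upward. A position with no move is L. Any other position is W if it can reach an L in one move, else L.
Every edge goes from a vertex to one that appears earlier in the order 2, 4, 1, 6, 5, 3, so processing vertices in that order labels each vertex after all of its successors.
2: no outgoing edge → L
4: no outgoing edge → L
1: W (go to 4, an L position)
6: W (go to 2, an L position)
5: W (go to 2, an L position)
3: W (go to 2, an L position)
Reading off the rows marked L gives the requested list; there are 2 such vertices.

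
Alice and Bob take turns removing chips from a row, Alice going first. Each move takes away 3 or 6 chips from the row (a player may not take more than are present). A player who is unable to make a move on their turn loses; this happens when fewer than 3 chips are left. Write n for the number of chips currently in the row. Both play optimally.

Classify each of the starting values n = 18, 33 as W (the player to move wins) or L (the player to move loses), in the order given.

Classify positions by backward induction: terminal positions (no move available) are L. From any other position, the mover wins iff some move reaches an L.
n=0: no move → L
n=1: no move → L
n=2: no move → L
n=3: reaches L-position 0 → W
n=4: reaches L-position 1 → W
n=5: reaches L-position 2 → W
n=6: reaches L-position 0 → W
n=7: reaches L-position 1 → W
n=8: reaches L-position 2 → W
n=9: only reaches 6(W), 3(W), all W → L
n=10: only reaches 7(W), 4(W), all W → L
n=11: only reaches 8(W), 5(W), all W → L
n=12: reaches L-position 9 → W
n=13: reaches L-position 10 → W
n=14: reaches L-position 11 → W
n=15: reaches L-position 9 → W
n=16: reaches L-position 10 → W
n=17: reaches L-position 11 → W
n=18: only reaches 15(W), 12(W), all W → L
n=19: only reaches 16(W), 13(W), all W → L
n=20: only reaches 17(W), 14(W), all W → L
n=21: reaches L-position 18 → W
n=22: reaches L-position 19 → W
n=23: reaches L-position 20 → W
n=24: reaches L-position 18 → W
n=25: reaches L-position 19 → W
n=26: reaches L-position 20 → W
n=27: only reaches 24(W), 21(W), all W → L
n=28: only reaches 25(W), 22(W), all W → L
n=29: only reaches 26(W), 23(W), all W → L
n=30: reaches L-position 27 → W
n=31: reaches L-position 28 → W
n=32: reaches L-position 29 → W
n=33: reaches L-position 27 → W

18: L, 33: W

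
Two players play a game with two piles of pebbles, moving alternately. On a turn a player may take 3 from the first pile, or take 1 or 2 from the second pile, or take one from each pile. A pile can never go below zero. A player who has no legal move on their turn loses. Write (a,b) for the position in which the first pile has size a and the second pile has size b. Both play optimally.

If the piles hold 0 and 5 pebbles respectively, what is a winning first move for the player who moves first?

Label each position W (a win for the player to move) or L (a loss). A position with no legal move is L; any other position is W exactly when some move reaches an L, and L when every move reaches a W.
No move ever increases a pile, so every position that can arise here has a ≤ 0 and b ≤ 5; it is enough to label the cells with 0 ≤ a ≤ 0 and 0 ≤ b ≤ 5.
Every move lowers a or b (never raises either), so fill the grid row by row in increasing a, and left to right within a row: each cell's successors are then already labelled.
      b=0  b=1  b=2  b=3  b=4  b=5
a=0:    L    W    W    L    W    W
Cells with no legal move (terminal, hence L): (0,0).
The remaining L cells, each justified by listing all of its moves:
(0,3): moves to (0,2)(W), (0,1)(W); every one is W ⇒ L
Every other cell has at least one move into one of the L cells above, so it is W.
From (0,5), the L positions reachable in one move are: (0,3).

Move to (0,3).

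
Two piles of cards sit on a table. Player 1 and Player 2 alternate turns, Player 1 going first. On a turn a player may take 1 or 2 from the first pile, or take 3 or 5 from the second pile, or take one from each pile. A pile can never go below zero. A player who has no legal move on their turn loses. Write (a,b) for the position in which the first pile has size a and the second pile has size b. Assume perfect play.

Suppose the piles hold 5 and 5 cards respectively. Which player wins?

Classify positions by backward induction: terminal positions (no move available) are L. From any other position, the mover wins iff some move reaches an L.
No move ever increases a pile, so every position that can arise here has a ≤ 5 and b ≤ 5; it is enough to label the cells with 0 ≤ a ≤ 5 and 0 ≤ b ≤ 5.
Every move lowers a or b (never raises either), so fill the grid row by row in increasing a, and left to right within a row: each cell's successors are then already labelled.
      b=0  b=1  b=2  b=3  b=4  b=5
a=0:    L    L    L    W    W    W
a=1:    W    W    W    W    L    L
a=2:    W    W    W    L    W    W
a=3:    L    L    L    W    W    W
a=4:    W    W    W    W    L    L
a=5:    W    W    W    L    W    W
Cells with no legal move (terminal, hence L): (0,0), (0,1), (0,2).
The remaining L cells, each justified by listing all of its moves:
(1,4): →(0,4)(W), (1,1)(W), (0,3)(W) — all W, so L
(1,5): →(0,5)(W), (1,2)(W), (1,0)(W), (0,4)(W) — all W, so L
(2,3): →(1,3)(W), (0,3)(W), (2,0)(W), (1,2)(W) — all W, so L
(3,0): →(2,0)(W), (1,0)(W) — all W, so L
(3,1): →(2,1)(W), (1,1)(W), (2,0)(W) — all W, so L
(3,2): →(2,2)(W), (1,2)(W), (2,1)(W) — all W, so L
(4,4): →(3,4)(W), (2,4)(W), (4,1)(W), (3,3)(W) — all W, so L
(4,5): →(3,5)(W), (2,5)(W), (4,2)(W), (4,0)(W), (3,4)(W) — all W, so L
(5,3): →(4,3)(W), (3,3)(W), (5,0)(W), (4,2)(W) — all W, so L
Every other cell has at least one move into one of the L cells above, so it is W.
From (5,5) Player 1 can move to (4,5), reaching an L position.

Player 1 wins.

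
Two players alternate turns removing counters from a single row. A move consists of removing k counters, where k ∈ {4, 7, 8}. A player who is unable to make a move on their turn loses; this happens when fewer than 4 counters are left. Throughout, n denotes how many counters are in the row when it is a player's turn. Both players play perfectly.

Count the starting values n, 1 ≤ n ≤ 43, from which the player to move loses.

Positions with no move are L. A position that does have a move is losing for the player to move precisely when every available move leads to a winning position for the opponent. Fill in the labels:
n=0: no move → L
n=1: no move → L
n=2: no move → L
n=3: no move → L
n=4: can move to 0, which is L ⇒ W
n=5: can move to 1, which is L ⇒ W
n=6: can move to 2, which is L ⇒ W
n=7: can move to 3, which is L ⇒ W
n=8: can move to 1, which is L ⇒ W
n=9: can move to 2, which is L ⇒ W
n=10: can move to 3, which is L ⇒ W
n=11: can move to 3, which is L ⇒ W
n=12: moves to 8(W), 5(W), 4(W); every one is W ⇒ L
n=13: moves to 9(W), 6(W), 5(W); every one is W ⇒ L
n=14: moves to 10(W), 7(W), 6(W); every one is W ⇒ L
n=15: moves to 11(W), 8(W), 7(W); every one is W ⇒ L
n=16: can move to 12, which is L ⇒ W
n=17: can move to 13, which is L ⇒ W
n=18: can move to 14, which is L ⇒ W
n=19: can move to 15, which is L ⇒ W
n=20: can move to 13, which is L ⇒ W
n=21: can move to 14, which is L ⇒ W
n=22: can move to 15, which is L ⇒ W
n=23: can move to 15, which is L ⇒ W
n=24: moves to 20(W), 17(W), 16(W); every one is W ⇒ L
n=25: moves to 21(W), 18(W), 17(W); every one is W ⇒ L
n=26: moves to 22(W), 19(W), 18(W); every one is W ⇒ L
n=27: moves to 23(W), 20(W), 19(W); every one is W ⇒ L
n=28: can move to 24, which is L ⇒ W
n=29: can move to 25, which is L ⇒ W
n=30: can move to 26, which is L ⇒ W
n=31: can move to 27, which is L ⇒ W
n=32: can move to 25, which is L ⇒ W
n=33: can move to 26, which is L ⇒ W
n=34: can move to 27, which is L ⇒ W
n=35: can move to 27, which is L ⇒ W
n=36: moves to 32(W), 29(W), 28(W); every one is W ⇒ L
n=37: moves to 33(W), 30(W), 29(W); every one is W ⇒ L
n=38: moves to 34(W), 31(W), 30(W); every one is W ⇒ L
n=39: moves to 35(W), 32(W), 31(W); every one is W ⇒ L
n=40: can move to 36, which is L ⇒ W
n=41: can move to 37, which is L ⇒ W
n=42: can move to 38, which is L ⇒ W
n=43: can move to 39, which is L ⇒ W
L entries with 1 ≤ n ≤ 43 (n=0 is outside the asked range and is not counted): n = 1, 2, 3, 12, 13, 14, 15, 24, 25, 26, 27, 36, 37, 38, 39; that makes 15.

15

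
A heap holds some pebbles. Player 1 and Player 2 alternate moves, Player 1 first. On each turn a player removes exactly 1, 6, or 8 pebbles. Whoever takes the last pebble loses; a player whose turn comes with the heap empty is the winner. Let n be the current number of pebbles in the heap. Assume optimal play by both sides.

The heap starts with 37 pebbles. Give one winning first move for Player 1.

Remove 1, leaving 36.

Classify positions by backward induction: terminal positions (no move available) are W. From any other position, the mover wins iff some move reaches an L.
n=0: no move; the opponent has just taken the last pebble and therefore loses → W
n=1: the only move is to 0(W), a W ⇒ L
n=2: can move to 1, which is L ⇒ W
n=3: the only move is to 2(W), a W ⇒ L
n=4: can move to 3, which is L ⇒ W
n=5: the only move is to 4(W), a W ⇒ L
n=6: can move to 5, which is L ⇒ W
n=7: can move to 1, which is L ⇒ W
n=8: moves to 7(W), 2(W), 0(W); every one is W ⇒ L
n=9: can move to 8, which is L ⇒ W
n=10: moves to 9(W), 4(W), 2(W); every one is W ⇒ L
n=11: can move to 10, which is L ⇒ W
n=12: moves to 11(W), 6(W), 4(W); every one is W ⇒ L
n=13: can move to 12, which is L ⇒ W
n=14: can move to 8, which is L ⇒ W
n=15: moves to 14(W), 9(W), 7(W); every one is W ⇒ L
n=16: can move to 15, which is L ⇒ W
n=17: moves to 16(W), 11(W), 9(W); every one is W ⇒ L
n=18: can move to 17, which is L ⇒ W
n=19: moves to 18(W), 13(W), 11(W); every one is W ⇒ L
n=20: can move to 19, which is L ⇒ W
n=21: can move to 15, which is L ⇒ W
n=22: moves to 21(W), 16(W), 14(W); every one is W ⇒ L
n=23: can move to 22, which is L ⇒ W
n=24: moves to 23(W), 18(W), 16(W); every one is W ⇒ L
n=25: can move to 24, which is L ⇒ W
n=26: moves to 25(W), 20(W), 18(W); every one is W ⇒ L
n=27: can move to 26, which is L ⇒ W
n=28: can move to 22, which is L ⇒ W
n=29: moves to 28(W), 23(W), 21(W); every one is W ⇒ L
n=30: can move to 29, which is L ⇒ W
n=31: moves to 30(W), 25(W), 23(W); every one is W ⇒ L
n=32: can move to 31, which is L ⇒ W
n=33: moves to 32(W), 27(W), 25(W); every one is W ⇒ L
n=34: can move to 33, which is L ⇒ W
n=35: can move to 29, which is L ⇒ W
n=36: moves to 35(W), 30(W), 28(W); every one is W ⇒ L
n=37: can move to 36, which is L ⇒ W
From 37, the L positions reachable in one move are: 36, 31, 29. Any move reaching one of these is winning.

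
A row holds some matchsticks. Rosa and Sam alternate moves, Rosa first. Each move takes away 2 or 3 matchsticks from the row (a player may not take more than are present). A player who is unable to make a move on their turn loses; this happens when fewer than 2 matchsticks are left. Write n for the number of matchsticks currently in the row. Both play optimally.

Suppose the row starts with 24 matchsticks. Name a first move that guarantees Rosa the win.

Remove 3, leaving 21.

Use the standard recursion: the mover loses at a terminal position; elsewhere, the mover wins exactly when some move hands the opponent an L position.
n=0: no move → L
n=1: no move → L
n=2: reaches L-position 0 → W
n=3: reaches L-position 1 → W
n=4: reaches L-position 1 → W
n=5: only reaches 3(W), 2(W), all W → L
n=6: only reaches 4(W), 3(W), all W → L
n=7: reaches L-position 5 → W
n=8: reaches L-position 6 → W
n=9: reaches L-position 6 → W
n=10: only reaches 8(W), 7(W), all W → L
n=11: only reaches 9(W), 8(W), all W → L
n=12: reaches L-position 10 → W
n=13: reaches L-position 11 → W
n=14: reaches L-position 11 → W
n=15: only reaches 13(W), 12(W), all W → L
n=16: only reaches 14(W), 13(W), all W → L
n=17: reaches L-position 15 → W
n=18: reaches L-position 16 → W
n=19: reaches L-position 16 → W
n=20: only reaches 18(W), 17(W), all W → L
n=21: only reaches 19(W), 18(W), all W → L
n=22: reaches L-position 20 → W
n=23: reaches L-position 21 → W
n=24: reaches L-position 21 → W
From 24, the L positions reachable in one move are: 21.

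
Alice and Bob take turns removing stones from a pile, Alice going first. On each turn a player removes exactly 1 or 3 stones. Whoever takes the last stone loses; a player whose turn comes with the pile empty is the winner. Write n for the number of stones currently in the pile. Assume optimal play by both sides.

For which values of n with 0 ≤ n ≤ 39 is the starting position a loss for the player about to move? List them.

Positions with no move are W. A position that does have a move is losing for the player to move precisely when every available move leads to a winning position for the opponent. Fill in the labels:
n=0: no move; the opponent has just taken the last stone and therefore loses → W
n=1: →0(W) only, which is W, so L
n=2: →1(L), so W
n=3: →2(W), 0(W) — all W, so L
n=4: →3(L), so W
n=5: →4(W), 2(W) — all W, so L
n=6: →5(L), so W
n=7: →6(W), 4(W) — all W, so L
n=8: →7(L), so W
n=9: →8(W), 6(W) — all W, so L
n=10: →9(L), so W
n=11: →10(W), 8(W) — all W, so L
n=12: →11(L), so W
n=13: →12(W), 10(W) — all W, so L
n=14: →13(L), so W
n=15: →14(W), 12(W) — all W, so L
n=16: →15(L), so W
n=17: →16(W), 14(W) — all W, so L
n=18: →17(L), so W
n=19: →18(W), 16(W) — all W, so L
n=20: →19(L), so W
n=21: →20(W), 18(W) — all W, so L
n=22: →21(L), so W
n=23: →22(W), 20(W) — all W, so L
n=24: →23(L), so W
n=25: →24(W), 22(W) — all W, so L
n=26: →25(L), so W
n=27: →26(W), 24(W) — all W, so L
n=28: →27(L), so W
n=29: →28(W), 26(W) — all W, so L
n=30: →29(L), so W
n=31: →30(W), 28(W) — all W, so L
n=32: →31(L), so W
n=33: →32(W), 30(W) — all W, so L
n=34: →33(L), so W
n=35: →34(W), 32(W) — all W, so L
n=36: →35(L), so W
n=37: →36(W), 34(W) — all W, so L
n=38: →37(L), so W
n=39: →38(W), 36(W) — all W, so L
Reading off the rows marked L gives the requested list; there are 20 such values of n.

1, 3, 5, 7, 9, 11, 13, 15, 17, 19, 21, 23, 25, 27, 29, 31, 33, 35, 37, 39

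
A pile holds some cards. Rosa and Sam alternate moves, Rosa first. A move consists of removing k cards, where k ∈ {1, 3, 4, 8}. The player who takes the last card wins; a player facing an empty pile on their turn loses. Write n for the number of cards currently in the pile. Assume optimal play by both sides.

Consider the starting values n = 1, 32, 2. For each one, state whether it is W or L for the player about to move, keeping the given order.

1: W, 32: W, 2: L

Work bottom-up. With no move the player to move loses. Otherwise the position is W if at least one move leads to an L position for the opponent, and L if every move leads to a W.
n=0: no move → L
n=1: W (go to 0, an L position)
n=2: L (sole option 1(W) is W)
n=3: W (go to 2, an L position)
n=4: W (go to 0, an L position)
n=5: W (go to 2, an L position)
n=6: W (go to 2, an L position)
n=7: L (options 6(W), 4(W), 3(W) are all W)
n=8: W (go to 7, an L position)
n=9: L (options 8(W), 6(W), 5(W), 1(W) are all W)
n=10: W (go to 9, an L position)
n=11: W (go to 7, an L position)
n=12: W (go to 9, an L position)
n=13: W (go to 9, an L position)
n=14: L (options 13(W), 11(W), 10(W), 6(W) are all W)
n=15: W (go to 14, an L position)
n=16: L (options 15(W), 13(W), 12(W), 8(W) are all W)
n=17: W (go to 16, an L position)
n=18: W (go to 14, an L position)
n=19: W (go to 16, an L position)
n=20: W (go to 16, an L position)
n=21: L (options 20(W), 18(W), 17(W), 13(W) are all W)
n=22: W (go to 21, an L position)
n=23: L (options 22(W), 20(W), 19(W), 15(W) are all W)
n=24: W (go to 23, an L position)
n=25: W (go to 21, an L position)
n=26: W (go to 23, an L position)
n=27: W (go to 23, an L position)
n=28: L (options 27(W), 25(W), 24(W), 20(W) are all W)
n=29: W (go to 28, an L position)
n=30: L (options 29(W), 27(W), 26(W), 22(W) are all W)
n=31: W (go to 30, an L position)
n=32: W (go to 28, an L position)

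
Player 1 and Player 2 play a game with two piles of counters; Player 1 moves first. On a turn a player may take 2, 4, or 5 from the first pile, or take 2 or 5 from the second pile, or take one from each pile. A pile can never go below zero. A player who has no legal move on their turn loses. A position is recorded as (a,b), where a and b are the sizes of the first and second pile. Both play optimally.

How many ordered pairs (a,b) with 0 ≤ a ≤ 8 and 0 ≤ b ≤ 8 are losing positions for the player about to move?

26

Label each position W (a win for the player to move) or L (a loss). A position with no legal move is L; any other position is W exactly when some move reaches an L, and L when every move reaches a W.
Every move lowers a or b (never raises either), so fill the grid row by row in increasing a, and left to right within a row: each cell's successors are then already labelled.
      b=0  b=1  b=2  b=3  b=4  b=5  b=6  b=7  b=8
a=0:    L    L    W    W    L    W    W    L    L
a=1:    L    W    W    L    L    W    W    L    W
a=2:    W    W    L    L    W    W    L    W    W
a=3:    W    L    L    W    W    L    W    W    L
a=4:    W    W    W    W    W    L    W    W    W
a=5:    W    W    W    W    W    W    W    W    W
a=6:    W    L    W    W    W    W    W    W    L
a=7:    L    W    W    W    L    W    W    L    W
a=8:    L    W    W    L    L    W    W    L    W
Cells with no legal move (terminal, hence L): (0,0), (0,1), (1,0).
The remaining L cells, each justified by listing all of its moves:
(0,4): only reaches (0,2)(W), which is W → L
(0,7): only reaches (0,5)(W), (0,2)(W), all W → L
(0,8): only reaches (0,6)(W), (0,3)(W), all W → L
(1,3): only reaches (1,1)(W), (0,2)(W), all W → L
(1,4): only reaches (1,2)(W), (0,3)(W), all W → L
(1,7): only reaches (1,5)(W), (1,2)(W), (0,6)(W), all W → L
(2,2): only reaches (0,2)(W), (2,0)(W), (1,1)(W), all W → L
(2,3): only reaches (0,3)(W), (2,1)(W), (1,2)(W), all W → L
(2,6): only reaches (0,6)(W), (2,4)(W), (2,1)(W), (1,5)(W), all W → L
(3,1): only reaches (1,1)(W), (2,0)(W), all W → L
(3,2): only reaches (1,2)(W), (3,0)(W), (2,1)(W), all W → L
(3,5): only reaches (1,5)(W), (3,3)(W), (3,0)(W), (2,4)(W), all W → L
(3,8): only reaches (1,8)(W), (3,6)(W), (3,3)(W), (2,7)(W), all W → L
(4,5): only reaches (2,5)(W), (0,5)(W), (4,3)(W), (4,0)(W), (3,4)(W), all W → L
(6,1): only reaches (4,1)(W), (2,1)(W), (1,1)(W), (5,0)(W), all W → L
(6,8): only reaches (4,8)(W), (2,8)(W), (1,8)(W), (6,6)(W), (6,3)(W), (5,7)(W), all W → L
(7,0): only reaches (5,0)(W), (3,0)(W), (2,0)(W), all W → L
(7,4): only reaches (5,4)(W), (3,4)(W), (2,4)(W), (7,2)(W), (6,3)(W), all W → L
(7,7): only reaches (5,7)(W), (3,7)(W), (2,7)(W), (7,5)(W), (7,2)(W), (6,6)(W), all W → L
(8,0): only reaches (6,0)(W), (4,0)(W), (3,0)(W), all W → L
(8,3): only reaches (6,3)(W), (4,3)(W), (3,3)(W), (8,1)(W), (7,2)(W), all W → L
(8,4): only reaches (6,4)(W), (4,4)(W), (3,4)(W), (8,2)(W), (7,3)(W), all W → L
(8,7): only reaches (6,7)(W), (4,7)(W), (3,7)(W), (8,5)(W), (8,2)(W), (7,6)(W), all W → L
Every other cell has at least one move into one of the L cells above, so it is W.
L cells per row: a=0: 5, a=1: 4, a=2: 3, a=3: 4, a=4: 1, a=5: 0, a=6: 2, a=7: 3, a=8: 4; total 26.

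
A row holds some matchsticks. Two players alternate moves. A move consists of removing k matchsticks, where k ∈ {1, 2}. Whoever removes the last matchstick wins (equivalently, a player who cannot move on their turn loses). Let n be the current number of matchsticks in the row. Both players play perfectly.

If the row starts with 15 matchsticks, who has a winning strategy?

The second player wins.

Work bottom-up. With no move the player to move loses. Otherwise the position is W if at least one move leads to an L position for the opponent, and L if every move leads to a W.
n=0: no move → L
n=1: can move to 0, which is L ⇒ W
n=2: can move to 0, which is L ⇒ W
n=3: moves to 2(W), 1(W); every one is W ⇒ L
n=4: can move to 3, which is L ⇒ W
n=5: can move to 3, which is L ⇒ W
n=6: moves to 5(W), 4(W); every one is W ⇒ L
n=7: can move to 6, which is L ⇒ W
n=8: can move to 6, which is L ⇒ W
n=9: moves to 8(W), 7(W); every one is W ⇒ L
n=10: can move to 9, which is L ⇒ W
n=11: can move to 9, which is L ⇒ W
n=12: moves to 11(W), 10(W); every one is W ⇒ L
n=13: can move to 12, which is L ⇒ W
n=14: can move to 12, which is L ⇒ W
n=15: moves to 14(W), 13(W); every one is W ⇒ L
The starting position 15 is L: whatever the player to move does, the opponent receives a W position.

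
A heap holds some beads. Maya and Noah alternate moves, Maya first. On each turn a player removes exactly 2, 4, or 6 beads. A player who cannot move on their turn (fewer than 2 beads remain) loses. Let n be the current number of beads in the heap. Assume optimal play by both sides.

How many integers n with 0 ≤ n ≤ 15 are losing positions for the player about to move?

4

Use the standard recursion: the mover loses at a terminal position; elsewhere, the mover wins exactly when some move hands the opponent an L position.
n=0: no move → L
n=1: no move → L
n=2: →0(L), so W
n=3: →1(L), so W
n=4: →0(L), so W
n=5: →1(L), so W
n=6: →0(L), so W
n=7: →1(L), so W
n=8: →6(W), 4(W), 2(W) — all W, so L
n=9: →7(W), 5(W), 3(W) — all W, so L
n=10: →8(L), so W
n=11: →9(L), so W
n=12: →8(L), so W
n=13: →9(L), so W
n=14: →8(L), so W
n=15: →9(L), so W
L entries with 0 ≤ n ≤ 15: n = 0, 1, 8, 9; that makes 4.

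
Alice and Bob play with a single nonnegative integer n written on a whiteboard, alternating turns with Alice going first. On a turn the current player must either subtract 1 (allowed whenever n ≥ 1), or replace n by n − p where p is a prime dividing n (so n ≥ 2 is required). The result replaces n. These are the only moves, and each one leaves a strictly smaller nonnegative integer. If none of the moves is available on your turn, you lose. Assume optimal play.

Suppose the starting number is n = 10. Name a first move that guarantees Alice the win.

Use the standard recursion: the mover loses at a terminal position; elsewhere, the mover wins exactly when some move hands the opponent an L position.
n=0: no move → L
n=1: →0(L), so W
n=2: →0(L), so W
n=3: →0(L), so W
n=4: →2(W), 3(W) — all W, so L
n=5: →0(L), so W
n=6: →4(L), so W
n=7: →0(L), so W
n=8: →6(W), 7(W) — all W, so L
n=9: →8(L), so W
n=10: →8(L), so W
From 10, the L positions reachable in one move are: 8.

Move to 8.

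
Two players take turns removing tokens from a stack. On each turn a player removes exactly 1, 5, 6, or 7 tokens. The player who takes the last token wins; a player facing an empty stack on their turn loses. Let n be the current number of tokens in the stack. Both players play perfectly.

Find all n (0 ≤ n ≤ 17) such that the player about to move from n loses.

0, 2, 4, 12, 14, 16

Classify positions by backward induction: terminal positions (no move available) are L. From any other position, the mover wins iff some move reaches an L.
n=0: no move → L
n=1: →0(L), so W
n=2: →1(W) only, which is W, so L
n=3: →2(L), so W
n=4: →3(W) only, which is W, so L
n=5: →4(L), so W
n=6: →0(L), so W
n=7: →2(L), so W
n=8: →2(L), so W
n=9: →4(L), so W
n=10: →4(L), so W
n=11: →4(L), so W
n=12: →11(W), 7(W), 6(W), 5(W) — all W, so L
n=13: →12(L), so W
n=14: →13(W), 9(W), 8(W), 7(W) — all W, so L
n=15: →14(L), so W
n=16: →15(W), 11(W), 10(W), 9(W) — all W, so L
n=17: →16(L), so W
Reading off the rows marked L gives the requested list; there are 6 such values of n.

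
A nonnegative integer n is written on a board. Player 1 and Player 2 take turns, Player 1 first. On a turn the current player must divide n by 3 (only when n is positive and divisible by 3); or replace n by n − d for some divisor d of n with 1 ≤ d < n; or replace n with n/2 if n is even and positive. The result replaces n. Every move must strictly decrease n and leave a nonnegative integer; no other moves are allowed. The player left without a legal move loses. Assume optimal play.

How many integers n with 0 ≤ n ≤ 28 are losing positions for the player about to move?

Positions with no move are L. A position that does have a move is losing for the player to move precisely when every available move leads to a winning position for the opponent. Fill in the labels:
n=0: no move → L
n=1: no move → L
n=2: can move to 1, which is L ⇒ W
n=3: can move to 1, which is L ⇒ W
n=4: moves to 2(W), 3(W); every one is W ⇒ L
n=5: can move to 4, which is L ⇒ W
n=6: can move to 4, which is L ⇒ W
n=7: the only move is to 6(W), a W ⇒ L
n=8: can move to 4, which is L ⇒ W
n=9: moves to 3(W), 6(W), 8(W); every one is W ⇒ L
n=10: can move to 9, which is L ⇒ W
n=11: the only move is to 10(W), a W ⇒ L
n=12: can move to 4, which is L ⇒ W
n=13: the only move is to 12(W), a W ⇒ L
n=14: can move to 7, which is L ⇒ W
n=15: moves to 5(W), 10(W), 12(W), 14(W); every one is W ⇒ L
n=16: can move to 15, which is L ⇒ W
n=17: the only move is to 16(W), a W ⇒ L
n=18: can move to 9, which is L ⇒ W
n=19: the only move is to 18(W), a W ⇒ L
n=20: can move to 15, which is L ⇒ W
n=21: can move to 7, which is L ⇒ W
n=22: can move to 11, which is L ⇒ W
n=23: the only move is to 22(W), a W ⇒ L
n=24: can move to 23, which is L ⇒ W
n=25: moves to 20(W), 24(W); every one is W ⇒ L
n=26: can move to 13, which is L ⇒ W
n=27: can move to 9, which is L ⇒ W
n=28: moves to 14(W), 21(W), 24(W), 26(W), 27(W); every one is W ⇒ L
L entries with 0 ≤ n ≤ 28: n = 0, 1, 4, 7, 9, 11, 13, 15, 17, 19, 23, 25, 28; that makes 13.

13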